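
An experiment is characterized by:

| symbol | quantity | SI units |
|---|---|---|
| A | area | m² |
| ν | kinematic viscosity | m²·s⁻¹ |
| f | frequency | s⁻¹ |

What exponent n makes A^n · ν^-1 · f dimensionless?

Balance the L exponent: (2)·n from A, plus −(2) + (0) = -2 from the rest, must sum to zero.
2n − 2 = 0, so n = 1.

1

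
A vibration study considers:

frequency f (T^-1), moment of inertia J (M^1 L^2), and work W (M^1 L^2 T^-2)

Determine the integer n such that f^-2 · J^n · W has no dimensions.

Balance the M exponent: (1)·n from J, plus −2·(0) + (1) = 1 from the rest, must sum to zero.
n + 1 = 0, so n = -1.

-1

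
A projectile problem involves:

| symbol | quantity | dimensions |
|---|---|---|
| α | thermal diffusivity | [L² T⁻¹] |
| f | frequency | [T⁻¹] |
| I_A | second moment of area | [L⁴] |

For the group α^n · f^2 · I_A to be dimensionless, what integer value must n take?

-2

Balance the L exponent: (2)·n from α, plus 2·(0) + (4) = 4 from the rest, must sum to zero.
2n + 4 = 0, so n = -2.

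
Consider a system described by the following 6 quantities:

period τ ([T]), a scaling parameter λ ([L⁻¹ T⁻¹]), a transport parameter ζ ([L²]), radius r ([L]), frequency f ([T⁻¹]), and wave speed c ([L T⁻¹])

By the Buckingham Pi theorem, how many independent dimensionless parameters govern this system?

There are 6 variables and 2 base dimensions (L, T).
The dimension matrix has rank 2.
Independent dimensionless groups: 6 − 2 = 4.

4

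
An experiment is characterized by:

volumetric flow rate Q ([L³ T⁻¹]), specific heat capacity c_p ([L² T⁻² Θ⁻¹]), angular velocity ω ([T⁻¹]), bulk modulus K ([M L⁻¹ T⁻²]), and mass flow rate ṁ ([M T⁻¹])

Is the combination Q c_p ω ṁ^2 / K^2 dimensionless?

Sum the exponent of each base dimension across the product:
  M: [Q]_M + [c_p]_M + [ω]_M − 2·[K]_M + 2·[ṁ]_M = (0) + (0) + (0) − 2·(1) + 2·(1) = 0
  L: [Q]_L + [c_p]_L + [ω]_L − 2·[K]_L + 2·[ṁ]_L = (3) + (2) + (0) − 2·(-1) + 2·(0) = 7
  T: [Q]_T + [c_p]_T + [ω]_T − 2·[K]_T + 2·[ṁ]_T = (-1) + (-2) + (-1) − 2·(-2) + 2·(-1) = -2
  Θ: [Q]_Θ + [c_p]_Θ + [ω]_Θ − 2·[K]_Θ + 2·[ṁ]_Θ = (0) + (-1) + (0) − 2·(0) + 2·(0) = -1
Net dimensions [L⁷ T⁻² Θ⁻¹] ≠ [1] — not dimensionless.

no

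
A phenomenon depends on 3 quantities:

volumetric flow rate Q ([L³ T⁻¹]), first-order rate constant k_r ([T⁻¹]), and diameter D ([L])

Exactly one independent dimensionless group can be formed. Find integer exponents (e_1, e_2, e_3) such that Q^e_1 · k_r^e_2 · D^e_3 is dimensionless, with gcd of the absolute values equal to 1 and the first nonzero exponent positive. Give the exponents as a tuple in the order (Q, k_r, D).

L: e_1·(3) + e_2·(0) + e_3·(1) = 0
T: e_1·(-1) + e_2·(-1) + e_3·(0) = 0
Solving this homogeneous linear system for the smallest-integer solution (first nonzero entry positive) gives (1, -1, -3).

(1, -1, -3)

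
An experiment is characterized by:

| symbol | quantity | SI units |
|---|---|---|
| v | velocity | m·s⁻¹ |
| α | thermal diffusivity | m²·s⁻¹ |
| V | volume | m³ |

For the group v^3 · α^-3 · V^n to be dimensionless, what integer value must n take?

Balance the L exponent: (3)·n from V, plus 3·(1) − 3·(2) = -3 from the rest, must sum to zero.
3n − 3 = 0, so n = 1.

1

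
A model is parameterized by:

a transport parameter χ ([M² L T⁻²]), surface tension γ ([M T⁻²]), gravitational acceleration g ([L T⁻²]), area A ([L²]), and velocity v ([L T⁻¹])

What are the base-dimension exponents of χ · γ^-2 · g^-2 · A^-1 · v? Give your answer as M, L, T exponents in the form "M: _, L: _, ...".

Collect each base-dimension exponent across the product:
  M: (2) − 2·(1) − 2·(0) − (0) + (0) = 0
  L: (1) − 2·(0) − 2·(1) − (2) + (1) = -2
  T: (-2) − 2·(-2) − 2·(-2) − (0) + (-1) = 5
So the dimensions are [L⁻² T⁵].

M: 0, L: -2, T: 5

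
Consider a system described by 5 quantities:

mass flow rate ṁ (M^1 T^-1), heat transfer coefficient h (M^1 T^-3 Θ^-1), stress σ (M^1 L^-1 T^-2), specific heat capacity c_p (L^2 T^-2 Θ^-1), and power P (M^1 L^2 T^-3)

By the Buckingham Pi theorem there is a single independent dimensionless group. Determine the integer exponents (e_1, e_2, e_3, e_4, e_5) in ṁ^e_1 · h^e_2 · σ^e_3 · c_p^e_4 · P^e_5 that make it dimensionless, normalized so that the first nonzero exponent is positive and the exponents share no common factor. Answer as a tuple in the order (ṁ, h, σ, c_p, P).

M: e_1·(1) + e_2·(1) + e_3·(1) + e_4·(0) + e_5·(1) = 0
L: e_1·(0) + e_2·(0) + e_3·(-1) + e_4·(2) + e_5·(2) = 0
T: e_1·(-1) + e_2·(-3) + e_3·(-2) + e_4·(-2) + e_5·(-3) = 0
Θ: e_1·(0) + e_2·(-1) + e_3·(0) + e_4·(-1) + e_5·(0) = 0
Solving this homogeneous linear system for the smallest-integer solution (first nonzero entry positive) gives (1, -2, 2, 2, -1).

(1, -2, 2, 2, -1)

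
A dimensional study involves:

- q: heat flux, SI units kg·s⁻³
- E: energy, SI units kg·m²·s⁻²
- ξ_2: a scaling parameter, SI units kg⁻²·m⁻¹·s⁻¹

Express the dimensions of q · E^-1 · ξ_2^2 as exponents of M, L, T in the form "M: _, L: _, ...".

Collect each base-dimension exponent across the product:
  M: (1) − (1) + 2·(-2) = -4
  L: (0) − (2) + 2·(-1) = -4
  T: (-3) − (-2) + 2·(-1) = -3
So the dimensions are [M⁻⁴ L⁻⁴ T⁻³].

M: -4, L: -4, T: -3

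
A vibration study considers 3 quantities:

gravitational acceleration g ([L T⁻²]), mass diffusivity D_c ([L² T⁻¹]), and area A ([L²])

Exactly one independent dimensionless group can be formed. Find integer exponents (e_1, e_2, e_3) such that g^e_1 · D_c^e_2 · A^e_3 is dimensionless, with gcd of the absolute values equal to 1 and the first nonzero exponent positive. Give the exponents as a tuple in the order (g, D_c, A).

(2, -4, 3)

L: e_1·(1) + e_2·(2) + e_3·(2) = 0
T: e_1·(-2) + e_2·(-1) + e_3·(0) = 0
Solving this homogeneous linear system for the smallest-integer solution (first nonzero entry positive) gives (2, -4, 3).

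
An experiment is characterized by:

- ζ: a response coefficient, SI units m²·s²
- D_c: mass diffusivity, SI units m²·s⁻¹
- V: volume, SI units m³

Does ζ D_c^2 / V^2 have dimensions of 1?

Sum the exponent of each base dimension across the product:
  L: [ζ]_L + 2·[D_c]_L − 2·[V]_L = (2) + 2·(2) − 2·(3) = 0
  T: [ζ]_T + 2·[D_c]_T − 2·[V]_T = (2) + 2·(-1) − 2·(0) = 0
All base exponents vanish — dimensionless.

yes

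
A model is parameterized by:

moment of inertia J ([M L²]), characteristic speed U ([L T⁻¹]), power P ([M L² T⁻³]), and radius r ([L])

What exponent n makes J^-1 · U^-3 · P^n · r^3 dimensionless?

Balance the M exponent: (1)·n from P, plus −(1) − 3·(0) + 3·(0) = -1 from the rest, must sum to zero.
n − 1 = 0, so n = 1.

1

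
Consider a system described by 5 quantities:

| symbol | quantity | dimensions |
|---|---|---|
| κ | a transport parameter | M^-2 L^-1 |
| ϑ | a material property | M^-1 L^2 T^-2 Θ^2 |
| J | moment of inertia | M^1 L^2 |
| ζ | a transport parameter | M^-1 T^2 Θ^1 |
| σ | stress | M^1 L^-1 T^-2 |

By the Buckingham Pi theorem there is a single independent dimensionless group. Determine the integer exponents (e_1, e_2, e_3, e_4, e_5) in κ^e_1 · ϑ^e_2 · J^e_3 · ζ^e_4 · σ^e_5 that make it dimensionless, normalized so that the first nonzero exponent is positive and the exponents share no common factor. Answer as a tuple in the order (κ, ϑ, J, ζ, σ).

(3, -1, 4, 2, 3)

M: e_1·(-2) + e_2·(-1) + e_3·(1) + e_4·(-1) + e_5·(1) = 0
L: e_1·(-1) + e_2·(2) + e_3·(2) + e_4·(0) + e_5·(-1) = 0
T: e_1·(0) + e_2·(-2) + e_3·(0) + e_4·(2) + e_5·(-2) = 0
Θ: e_1·(0) + e_2·(2) + e_3·(0) + e_4·(1) + e_5·(0) = 0
Solving this homogeneous linear system for the smallest-integer solution (first nonzero entry positive) gives (3, -1, 4, 2, 3).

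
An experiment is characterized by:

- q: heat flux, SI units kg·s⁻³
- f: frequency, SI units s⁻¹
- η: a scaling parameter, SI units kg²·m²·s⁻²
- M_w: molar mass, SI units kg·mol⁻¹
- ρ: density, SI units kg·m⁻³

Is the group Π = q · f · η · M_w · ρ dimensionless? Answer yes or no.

no

Sum the exponent of each base dimension across the product:
  M: [q]_M + [f]_M + [η]_M + [M_w]_M + [ρ]_M = (1) + (0) + (2) + (1) + (1) = 5
  L: [q]_L + [f]_L + [η]_L + [M_w]_L + [ρ]_L = (0) + (0) + (2) + (0) + (-3) = -1
  T: [q]_T + [f]_T + [η]_T + [M_w]_T + [ρ]_T = (-3) + (-1) + (-2) + (0) + (0) = -6
  N: [q]_N + [f]_N + [η]_N + [M_w]_N + [ρ]_N = (0) + (0) + (0) + (-1) + (0) = -1
Net dimensions [M⁵ L⁻¹ T⁻⁶ N⁻¹] ≠ [1] — not dimensionless.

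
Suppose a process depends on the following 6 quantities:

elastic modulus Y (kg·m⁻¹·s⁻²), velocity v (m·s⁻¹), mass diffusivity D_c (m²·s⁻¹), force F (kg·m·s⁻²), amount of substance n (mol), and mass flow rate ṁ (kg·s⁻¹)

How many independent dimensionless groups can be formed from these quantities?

2

There are 6 variables and 4 base dimensions (M, L, T, N).
The dimension matrix has rank 4.
Independent dimensionless groups: 6 − 4 = 2.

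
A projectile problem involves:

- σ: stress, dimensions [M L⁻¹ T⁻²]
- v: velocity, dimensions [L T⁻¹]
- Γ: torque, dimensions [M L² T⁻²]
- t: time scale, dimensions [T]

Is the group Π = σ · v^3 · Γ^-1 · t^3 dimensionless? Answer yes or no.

yes

Sum the exponent of each base dimension across the product:
  M: [σ]_M + 3·[v]_M − [Γ]_M + 3·[t]_M = (1) + 3·(0) − (1) + 3·(0) = 0
  L: [σ]_L + 3·[v]_L − [Γ]_L + 3·[t]_L = (-1) + 3·(1) − (2) + 3·(0) = 0
  T: [σ]_T + 3·[v]_T − [Γ]_T + 3·[t]_T = (-2) + 3·(-1) − (-2) + 3·(1) = 0
All base exponents vanish — dimensionless.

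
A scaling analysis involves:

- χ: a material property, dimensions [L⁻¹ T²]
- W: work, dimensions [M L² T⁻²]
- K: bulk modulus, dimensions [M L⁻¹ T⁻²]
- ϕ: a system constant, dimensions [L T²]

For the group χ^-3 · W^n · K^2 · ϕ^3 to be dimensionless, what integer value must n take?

Balance the M exponent: (1)·n from W, plus −3·(0) + 2·(1) + 3·(0) = 2 from the rest, must sum to zero.
n + 2 = 0, so n = -2.

-2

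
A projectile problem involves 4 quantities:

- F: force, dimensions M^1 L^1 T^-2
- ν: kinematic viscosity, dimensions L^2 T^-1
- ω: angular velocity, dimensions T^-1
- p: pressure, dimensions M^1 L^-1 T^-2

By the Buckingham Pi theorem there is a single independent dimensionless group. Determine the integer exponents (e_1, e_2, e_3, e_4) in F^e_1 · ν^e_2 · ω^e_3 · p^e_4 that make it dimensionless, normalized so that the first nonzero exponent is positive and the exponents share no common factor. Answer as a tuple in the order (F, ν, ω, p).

(1, -1, 1, -1)

M: e_1·(1) + e_2·(0) + e_3·(0) + e_4·(1) = 0
L: e_1·(1) + e_2·(2) + e_3·(0) + e_4·(-1) = 0
T: e_1·(-2) + e_2·(-1) + e_3·(-1) + e_4·(-2) = 0
Solving this homogeneous linear system for the smallest-integer solution (first nonzero entry positive) gives (1, -1, 1, -1).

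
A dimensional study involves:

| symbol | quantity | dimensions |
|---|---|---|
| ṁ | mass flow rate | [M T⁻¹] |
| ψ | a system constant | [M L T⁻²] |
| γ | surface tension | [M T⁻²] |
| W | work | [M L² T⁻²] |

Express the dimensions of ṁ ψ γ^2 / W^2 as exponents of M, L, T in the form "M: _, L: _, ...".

Collect each base-dimension exponent across the product:
  M: (1) + (1) + 2·(1) − 2·(1) = 2
  L: (0) + (1) + 2·(0) − 2·(2) = -3
  T: (-1) + (-2) + 2·(-2) − 2·(-2) = -3
So the dimensions are [M² L⁻³ T⁻³].

M: 2, L: -3, T: -3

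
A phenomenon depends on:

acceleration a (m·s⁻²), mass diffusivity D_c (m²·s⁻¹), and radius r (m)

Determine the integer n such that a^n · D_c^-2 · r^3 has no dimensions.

Balance the L exponent: (1)·n from a, plus −2·(2) + 3·(1) = -1 from the rest, must sum to zero.
n − 1 = 0, so n = 1.

1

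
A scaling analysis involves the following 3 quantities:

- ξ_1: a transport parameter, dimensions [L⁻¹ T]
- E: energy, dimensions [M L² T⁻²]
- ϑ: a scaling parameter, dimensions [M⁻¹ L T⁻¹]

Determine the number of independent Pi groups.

1

There are 3 variables and 3 base dimensions (M, L, T).
The dimension matrix has rank 2 (less than 3: the dimension vectors are linearly dependent).
Independent dimensionless groups: 3 − 2 = 1.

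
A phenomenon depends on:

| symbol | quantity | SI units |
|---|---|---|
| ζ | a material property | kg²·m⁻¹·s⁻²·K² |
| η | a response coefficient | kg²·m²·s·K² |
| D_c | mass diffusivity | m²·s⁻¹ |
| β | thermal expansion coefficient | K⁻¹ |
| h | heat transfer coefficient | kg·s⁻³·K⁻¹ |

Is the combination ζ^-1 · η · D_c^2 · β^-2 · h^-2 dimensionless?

no

Sum the exponent of each base dimension across the product:
  M: −[ζ]_M + [η]_M + 2·[D_c]_M − 2·[β]_M − 2·[h]_M = −(2) + (2) + 2·(0) − 2·(0) − 2·(1) = -2
  L: −[ζ]_L + [η]_L + 2·[D_c]_L − 2·[β]_L − 2·[h]_L = −(-1) + (2) + 2·(2) − 2·(0) − 2·(0) = 7
  T: −[ζ]_T + [η]_T + 2·[D_c]_T − 2·[β]_T − 2·[h]_T = −(-2) + (1) + 2·(-1) − 2·(0) − 2·(-3) = 7
  Θ: −[ζ]_Θ + [η]_Θ + 2·[D_c]_Θ − 2·[β]_Θ − 2·[h]_Θ = −(2) + (2) + 2·(0) − 2·(-1) − 2·(-1) = 4
Net dimensions [M⁻² L⁷ T⁷ Θ⁴] ≠ [1] — not dimensionless.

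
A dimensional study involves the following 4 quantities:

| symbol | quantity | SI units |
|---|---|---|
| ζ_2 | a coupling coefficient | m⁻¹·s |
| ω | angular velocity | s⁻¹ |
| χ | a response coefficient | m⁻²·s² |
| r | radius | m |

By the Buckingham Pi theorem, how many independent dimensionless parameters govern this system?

There are 4 variables and 2 base dimensions (L, T).
The dimension matrix has rank 2.
Independent dimensionless groups: 4 − 2 = 2.

2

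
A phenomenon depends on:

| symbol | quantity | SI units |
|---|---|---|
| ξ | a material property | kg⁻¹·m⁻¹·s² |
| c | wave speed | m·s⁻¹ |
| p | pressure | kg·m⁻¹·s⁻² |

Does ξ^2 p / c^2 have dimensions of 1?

Sum the exponent of each base dimension across the product:
  M: 2·[ξ]_M − 2·[c]_M + [p]_M = 2·(-1) − 2·(0) + (1) = -1
  L: 2·[ξ]_L − 2·[c]_L + [p]_L = 2·(-1) − 2·(1) + (-1) = -5
  T: 2·[ξ]_T − 2·[c]_T + [p]_T = 2·(2) − 2·(-1) + (-2) = 4
Net dimensions [M⁻¹ L⁻⁵ T⁴] ≠ [1] — not dimensionless.

no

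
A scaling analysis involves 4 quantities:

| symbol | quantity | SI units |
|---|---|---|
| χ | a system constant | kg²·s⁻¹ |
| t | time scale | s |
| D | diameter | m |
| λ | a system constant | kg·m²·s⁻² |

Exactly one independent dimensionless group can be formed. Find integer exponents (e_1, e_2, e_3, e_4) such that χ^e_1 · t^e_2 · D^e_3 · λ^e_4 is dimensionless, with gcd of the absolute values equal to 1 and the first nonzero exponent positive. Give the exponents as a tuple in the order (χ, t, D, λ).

M: e_1·(2) + e_2·(0) + e_3·(0) + e_4·(1) = 0
L: e_1·(0) + e_2·(0) + e_3·(1) + e_4·(2) = 0
T: e_1·(-1) + e_2·(1) + e_3·(0) + e_4·(-2) = 0
Solving this homogeneous linear system for the smallest-integer solution (first nonzero entry positive) gives (1, -3, 4, -2).

(1, -3, 4, -2)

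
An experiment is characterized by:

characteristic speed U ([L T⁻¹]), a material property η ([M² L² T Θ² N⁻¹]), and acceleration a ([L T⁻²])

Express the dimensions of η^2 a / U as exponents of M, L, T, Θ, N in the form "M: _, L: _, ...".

M: 4, L: 4, T: 1, Θ: 4, N: -2

Collect each base-dimension exponent across the product:
  M: −(0) + 2·(2) + (0) = 4
  L: −(1) + 2·(2) + (1) = 4
  T: −(-1) + 2·(1) + (-2) = 1
  Θ: −(0) + 2·(2) + (0) = 4
  N: −(0) + 2·(-1) + (0) = -2
So the dimensions are [M⁴ L⁴ T Θ⁴ N⁻²].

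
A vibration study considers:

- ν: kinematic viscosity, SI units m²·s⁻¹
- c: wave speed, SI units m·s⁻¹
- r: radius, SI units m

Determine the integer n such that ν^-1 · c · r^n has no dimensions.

Balance the L exponent: (1)·n from r, plus −(2) + (1) = -1 from the rest, must sum to zero.
n − 1 = 0, so n = 1.

1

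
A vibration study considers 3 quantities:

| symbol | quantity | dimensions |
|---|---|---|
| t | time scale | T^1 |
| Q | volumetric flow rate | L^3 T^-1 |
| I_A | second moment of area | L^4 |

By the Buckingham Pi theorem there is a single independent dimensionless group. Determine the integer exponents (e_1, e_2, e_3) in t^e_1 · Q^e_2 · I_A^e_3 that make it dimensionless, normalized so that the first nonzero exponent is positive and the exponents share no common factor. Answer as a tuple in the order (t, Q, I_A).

L: e_1·(0) + e_2·(3) + e_3·(4) = 0
T: e_1·(1) + e_2·(-1) + e_3·(0) = 0
Solving this homogeneous linear system for the smallest-integer solution (first nonzero entry positive) gives (4, 4, -3).

(4, 4, -3)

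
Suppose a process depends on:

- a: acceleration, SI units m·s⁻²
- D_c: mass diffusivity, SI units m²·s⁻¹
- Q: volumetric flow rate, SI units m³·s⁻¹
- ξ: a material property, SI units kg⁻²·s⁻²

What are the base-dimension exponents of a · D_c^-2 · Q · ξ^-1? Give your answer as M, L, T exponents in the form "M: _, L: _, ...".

Collect each base-dimension exponent across the product:
  M: (0) − 2·(0) + (0) − (-2) = 2
  L: (1) − 2·(2) + (3) − (0) = 0
  T: (-2) − 2·(-1) + (-1) − (-2) = 1
So the dimensions are [M² T].

M: 2, L: 0, T: 1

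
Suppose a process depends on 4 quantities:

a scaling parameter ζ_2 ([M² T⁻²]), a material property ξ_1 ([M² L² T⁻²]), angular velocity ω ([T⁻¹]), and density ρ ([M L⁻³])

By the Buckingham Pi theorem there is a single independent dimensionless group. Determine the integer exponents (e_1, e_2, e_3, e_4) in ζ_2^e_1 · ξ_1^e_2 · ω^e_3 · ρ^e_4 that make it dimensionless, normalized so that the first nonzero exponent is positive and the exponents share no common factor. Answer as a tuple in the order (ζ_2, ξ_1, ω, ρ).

(4, -3, -2, -2)

M: e_1·(2) + e_2·(2) + e_3·(0) + e_4·(1) = 0
L: e_1·(0) + e_2·(2) + e_3·(0) + e_4·(-3) = 0
T: e_1·(-2) + e_2·(-2) + e_3·(-1) + e_4·(0) = 0
Solving this homogeneous linear system for the smallest-integer solution (first nonzero entry positive) gives (4, -3, -2, -2).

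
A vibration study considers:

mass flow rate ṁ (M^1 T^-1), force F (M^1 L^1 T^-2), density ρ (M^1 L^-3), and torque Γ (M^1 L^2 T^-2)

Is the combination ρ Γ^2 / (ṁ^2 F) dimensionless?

Sum the exponent of each base dimension across the product:
  M: −2·[ṁ]_M − [F]_M + [ρ]_M + 2·[Γ]_M = −2·(1) − (1) + (1) + 2·(1) = 0
  L: −2·[ṁ]_L − [F]_L + [ρ]_L + 2·[Γ]_L = −2·(0) − (1) + (-3) + 2·(2) = 0
  T: −2·[ṁ]_T − [F]_T + [ρ]_T + 2·[Γ]_T = −2·(-1) − (-2) + (0) + 2·(-2) = 0
All base exponents vanish — dimensionless.

yes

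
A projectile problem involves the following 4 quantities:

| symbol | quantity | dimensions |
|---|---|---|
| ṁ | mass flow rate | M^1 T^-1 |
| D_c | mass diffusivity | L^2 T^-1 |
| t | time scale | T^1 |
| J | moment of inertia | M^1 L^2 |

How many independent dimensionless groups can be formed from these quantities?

There are 4 variables and 3 base dimensions (M, L, T).
The dimension matrix has rank 3.
Independent dimensionless groups: 4 − 3 = 1.

1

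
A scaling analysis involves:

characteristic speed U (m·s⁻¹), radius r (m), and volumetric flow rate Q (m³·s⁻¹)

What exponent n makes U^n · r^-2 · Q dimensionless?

Balance the L exponent: (1)·n from U, plus −2·(1) + (3) = 1 from the rest, must sum to zero.
n + 1 = 0, so n = -1.

-1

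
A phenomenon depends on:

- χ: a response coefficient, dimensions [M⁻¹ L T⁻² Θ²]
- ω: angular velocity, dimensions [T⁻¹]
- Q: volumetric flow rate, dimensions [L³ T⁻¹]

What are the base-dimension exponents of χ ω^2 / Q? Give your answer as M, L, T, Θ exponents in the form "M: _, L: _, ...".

M: -1, L: -2, T: -3, Θ: 2

Collect each base-dimension exponent across the product:
  M: (-1) + 2·(0) − (0) = -1
  L: (1) + 2·(0) − (3) = -2
  T: (-2) + 2·(-1) − (-1) = -3
  Θ: (2) + 2·(0) − (0) = 2
So the dimensions are [M⁻¹ L⁻² T⁻³ Θ²].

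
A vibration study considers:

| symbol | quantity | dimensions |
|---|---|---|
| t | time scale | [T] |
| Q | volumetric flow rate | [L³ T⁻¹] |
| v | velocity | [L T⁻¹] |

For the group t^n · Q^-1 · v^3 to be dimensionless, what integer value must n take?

2

Balance the T exponent: (1)·n from t, plus −(-1) + 3·(-1) = -2 from the rest, must sum to zero.
n − 2 = 0, so n = 2.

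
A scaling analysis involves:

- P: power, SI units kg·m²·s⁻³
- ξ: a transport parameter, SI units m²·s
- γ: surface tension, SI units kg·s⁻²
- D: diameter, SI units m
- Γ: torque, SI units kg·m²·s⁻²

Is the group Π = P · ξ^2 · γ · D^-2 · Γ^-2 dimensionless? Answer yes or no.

Sum the exponent of each base dimension across the product:
  M: [P]_M + 2·[ξ]_M + [γ]_M − 2·[D]_M − 2·[Γ]_M = (1) + 2·(0) + (1) − 2·(0) − 2·(1) = 0
  L: [P]_L + 2·[ξ]_L + [γ]_L − 2·[D]_L − 2·[Γ]_L = (2) + 2·(2) + (0) − 2·(1) − 2·(2) = 0
  T: [P]_T + 2·[ξ]_T + [γ]_T − 2·[D]_T − 2·[Γ]_T = (-3) + 2·(1) + (-2) − 2·(0) − 2·(-2) = 1
Net dimensions [T] ≠ [1] — not dimensionless.

no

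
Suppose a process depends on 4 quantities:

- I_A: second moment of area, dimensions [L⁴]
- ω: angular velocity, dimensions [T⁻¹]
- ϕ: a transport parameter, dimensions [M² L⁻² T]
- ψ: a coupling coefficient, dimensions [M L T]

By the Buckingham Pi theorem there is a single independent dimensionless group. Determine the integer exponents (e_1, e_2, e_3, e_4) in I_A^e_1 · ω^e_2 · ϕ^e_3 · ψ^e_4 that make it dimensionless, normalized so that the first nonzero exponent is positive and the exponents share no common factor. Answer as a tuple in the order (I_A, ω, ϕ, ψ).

M: e_1·(0) + e_2·(0) + e_3·(2) + e_4·(1) = 0
L: e_1·(4) + e_2·(0) + e_3·(-2) + e_4·(1) = 0
T: e_1·(0) + e_2·(-1) + e_3·(1) + e_4·(1) = 0
Solving this homogeneous linear system for the smallest-integer solution (first nonzero entry positive) gives (1, -1, 1, -2).

(1, -1, 1, -2)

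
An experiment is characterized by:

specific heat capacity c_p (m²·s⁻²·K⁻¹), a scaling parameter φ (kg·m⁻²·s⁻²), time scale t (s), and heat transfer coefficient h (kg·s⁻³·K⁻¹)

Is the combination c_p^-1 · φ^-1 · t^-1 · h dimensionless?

yes

Sum the exponent of each base dimension across the product:
  M: −[c_p]_M − [φ]_M − [t]_M + [h]_M = −(0) − (1) − (0) + (1) = 0
  L: −[c_p]_L − [φ]_L − [t]_L + [h]_L = −(2) − (-2) − (0) + (0) = 0
  T: −[c_p]_T − [φ]_T − [t]_T + [h]_T = −(-2) − (-2) − (1) + (-3) = 0
  Θ: −[c_p]_Θ − [φ]_Θ − [t]_Θ + [h]_Θ = −(-1) − (0) − (0) + (-1) = 0
All base exponents vanish — dimensionless.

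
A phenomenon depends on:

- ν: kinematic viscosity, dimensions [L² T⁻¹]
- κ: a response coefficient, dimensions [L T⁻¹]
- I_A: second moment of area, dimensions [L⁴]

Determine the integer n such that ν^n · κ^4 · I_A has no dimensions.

-4

Balance the L exponent: (2)·n from ν, plus 4·(1) + (4) = 8 from the rest, must sum to zero.
2n + 8 = 0, so n = -4.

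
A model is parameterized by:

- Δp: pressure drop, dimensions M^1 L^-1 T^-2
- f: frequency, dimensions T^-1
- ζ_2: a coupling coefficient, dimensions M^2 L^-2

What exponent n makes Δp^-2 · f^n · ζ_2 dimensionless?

Balance the T exponent: (-1)·n from f, plus −2·(-2) + (0) = 4 from the rest, must sum to zero.
−n + 4 = 0, so n = 4.

4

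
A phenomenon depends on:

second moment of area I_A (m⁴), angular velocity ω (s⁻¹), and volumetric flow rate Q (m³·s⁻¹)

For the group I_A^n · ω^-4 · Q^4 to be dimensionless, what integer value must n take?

-3

Balance the L exponent: (4)·n from I_A, plus −4·(0) + 4·(3) = 12 from the rest, must sum to zero.
4n + 12 = 0, so n = -3.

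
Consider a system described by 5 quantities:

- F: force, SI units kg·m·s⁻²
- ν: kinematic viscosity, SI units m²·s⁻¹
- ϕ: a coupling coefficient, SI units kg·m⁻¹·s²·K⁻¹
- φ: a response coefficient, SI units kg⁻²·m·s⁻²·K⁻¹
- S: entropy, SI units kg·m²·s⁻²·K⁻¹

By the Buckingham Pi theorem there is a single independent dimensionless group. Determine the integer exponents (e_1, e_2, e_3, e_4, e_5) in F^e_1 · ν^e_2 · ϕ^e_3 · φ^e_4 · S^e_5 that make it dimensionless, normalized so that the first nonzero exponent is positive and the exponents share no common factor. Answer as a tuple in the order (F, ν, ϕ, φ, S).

M: e_1·(1) + e_2·(0) + e_3·(1) + e_4·(-2) + e_5·(1) = 0
L: e_1·(1) + e_2·(2) + e_3·(-1) + e_4·(1) + e_5·(2) = 0
T: e_1·(-2) + e_2·(-1) + e_3·(2) + e_4·(-2) + e_5·(-2) = 0
Θ: e_1·(0) + e_2·(0) + e_3·(-1) + e_4·(-1) + e_5·(-1) = 0
Solving this homogeneous linear system for the smallest-integer solution (first nonzero entry positive) gives (3, 2, 2, 1, -3).

(3, 2, 2, 1, -3)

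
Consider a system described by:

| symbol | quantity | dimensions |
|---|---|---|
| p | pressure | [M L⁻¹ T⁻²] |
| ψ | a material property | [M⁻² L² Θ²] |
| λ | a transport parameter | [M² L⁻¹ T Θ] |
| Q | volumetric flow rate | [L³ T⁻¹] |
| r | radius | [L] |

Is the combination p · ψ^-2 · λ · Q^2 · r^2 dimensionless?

Sum the exponent of each base dimension across the product:
  M: [p]_M − 2·[ψ]_M + [λ]_M + 2·[Q]_M + 2·[r]_M = (1) − 2·(-2) + (2) + 2·(0) + 2·(0) = 7
  L: [p]_L − 2·[ψ]_L + [λ]_L + 2·[Q]_L + 2·[r]_L = (-1) − 2·(2) + (-1) + 2·(3) + 2·(1) = 2
  T: [p]_T − 2·[ψ]_T + [λ]_T + 2·[Q]_T + 2·[r]_T = (-2) − 2·(0) + (1) + 2·(-1) + 2·(0) = -3
  Θ: [p]_Θ − 2·[ψ]_Θ + [λ]_Θ + 2·[Q]_Θ + 2·[r]_Θ = (0) − 2·(2) + (1) + 2·(0) + 2·(0) = -3
Net dimensions [M⁷ L² T⁻³ Θ⁻³] ≠ [1] — not dimensionless.

no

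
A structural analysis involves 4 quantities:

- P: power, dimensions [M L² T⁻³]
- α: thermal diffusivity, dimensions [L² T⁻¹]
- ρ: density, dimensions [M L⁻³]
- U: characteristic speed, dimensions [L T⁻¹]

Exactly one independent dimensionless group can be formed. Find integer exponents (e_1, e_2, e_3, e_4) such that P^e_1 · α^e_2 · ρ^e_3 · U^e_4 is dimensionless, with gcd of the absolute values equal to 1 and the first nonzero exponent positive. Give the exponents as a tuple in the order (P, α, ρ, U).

(1, -2, -1, -1)

M: e_1·(1) + e_2·(0) + e_3·(1) + e_4·(0) = 0
L: e_1·(2) + e_2·(2) + e_3·(-3) + e_4·(1) = 0
T: e_1·(-3) + e_2·(-1) + e_3·(0) + e_4·(-1) = 0
Solving this homogeneous linear system for the smallest-integer solution (first nonzero entry positive) gives (1, -2, -1, -1).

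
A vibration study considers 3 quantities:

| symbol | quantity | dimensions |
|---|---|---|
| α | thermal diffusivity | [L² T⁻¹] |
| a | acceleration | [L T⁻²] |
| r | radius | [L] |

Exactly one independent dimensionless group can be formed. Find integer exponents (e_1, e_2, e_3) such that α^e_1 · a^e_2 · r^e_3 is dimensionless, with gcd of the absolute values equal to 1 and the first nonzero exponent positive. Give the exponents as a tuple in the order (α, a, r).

(2, -1, -3)

L: e_1·(2) + e_2·(1) + e_3·(1) = 0
T: e_1·(-1) + e_2·(-2) + e_3·(0) = 0
Solving this homogeneous linear system for the smallest-integer solution (first nonzero entry positive) gives (2, -1, -3).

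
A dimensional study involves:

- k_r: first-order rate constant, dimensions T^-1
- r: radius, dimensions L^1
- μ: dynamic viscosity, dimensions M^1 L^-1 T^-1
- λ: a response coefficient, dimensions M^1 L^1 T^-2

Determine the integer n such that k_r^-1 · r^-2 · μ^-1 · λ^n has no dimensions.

1

Balance the M exponent: (1)·n from λ, plus −(0) − 2·(0) − (1) = -1 from the rest, must sum to zero.
n − 1 = 0, so n = 1.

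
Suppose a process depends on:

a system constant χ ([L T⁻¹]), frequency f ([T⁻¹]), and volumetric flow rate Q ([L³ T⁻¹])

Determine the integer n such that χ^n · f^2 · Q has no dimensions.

Balance the L exponent: (1)·n from χ, plus 2·(0) + (3) = 3 from the rest, must sum to zero.
n + 3 = 0, so n = -3.

-3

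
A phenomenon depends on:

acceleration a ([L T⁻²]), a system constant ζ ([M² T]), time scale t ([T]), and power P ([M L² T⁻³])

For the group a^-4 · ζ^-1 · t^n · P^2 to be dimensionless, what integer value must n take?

Balance the T exponent: (1)·n from t, plus −4·(-2) − (1) + 2·(-3) = 1 from the rest, must sum to zero.
n + 1 = 0, so n = -1.

-1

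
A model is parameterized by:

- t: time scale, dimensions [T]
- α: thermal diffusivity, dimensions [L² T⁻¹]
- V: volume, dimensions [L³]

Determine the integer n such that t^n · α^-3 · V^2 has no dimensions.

-3

Balance the T exponent: (1)·n from t, plus −3·(-1) + 2·(0) = 3 from the rest, must sum to zero.
n + 3 = 0, so n = -3.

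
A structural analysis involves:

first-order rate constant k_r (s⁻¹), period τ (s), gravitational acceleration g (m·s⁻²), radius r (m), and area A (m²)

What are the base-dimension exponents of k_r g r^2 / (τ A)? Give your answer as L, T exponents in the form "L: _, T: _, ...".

Collect each base-dimension exponent across the product:
  L: (0) − (0) + (1) + 2·(1) − (2) = 1
  T: (-1) − (1) + (-2) + 2·(0) − (0) = -4
So the dimensions are [L T⁻⁴].

L: 1, T: -4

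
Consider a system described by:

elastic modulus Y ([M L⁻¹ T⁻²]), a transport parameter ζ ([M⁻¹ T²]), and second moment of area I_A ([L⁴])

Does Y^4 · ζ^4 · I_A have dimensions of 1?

yes

Sum the exponent of each base dimension across the product:
  M: 4·[Y]_M + 4·[ζ]_M + [I_A]_M = 4·(1) + 4·(-1) + (0) = 0
  L: 4·[Y]_L + 4·[ζ]_L + [I_A]_L = 4·(-1) + 4·(0) + (4) = 0
  T: 4·[Y]_T + 4·[ζ]_T + [I_A]_T = 4·(-2) + 4·(2) + (0) = 0
All base exponents vanish — dimensionless.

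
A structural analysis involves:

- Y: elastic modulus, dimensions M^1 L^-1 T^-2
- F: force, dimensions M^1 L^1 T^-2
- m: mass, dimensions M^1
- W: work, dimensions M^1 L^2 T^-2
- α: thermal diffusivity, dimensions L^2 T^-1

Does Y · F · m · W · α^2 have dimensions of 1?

Sum the exponent of each base dimension across the product:
  M: [Y]_M + [F]_M + [m]_M + [W]_M + 2·[α]_M = (1) + (1) + (1) + (1) + 2·(0) = 4
  L: [Y]_L + [F]_L + [m]_L + [W]_L + 2·[α]_L = (-1) + (1) + (0) + (2) + 2·(2) = 6
  T: [Y]_T + [F]_T + [m]_T + [W]_T + 2·[α]_T = (-2) + (-2) + (0) + (-2) + 2·(-1) = -8
Net dimensions [M⁴ L⁶ T⁻⁸] ≠ [1] — not dimensionless.

no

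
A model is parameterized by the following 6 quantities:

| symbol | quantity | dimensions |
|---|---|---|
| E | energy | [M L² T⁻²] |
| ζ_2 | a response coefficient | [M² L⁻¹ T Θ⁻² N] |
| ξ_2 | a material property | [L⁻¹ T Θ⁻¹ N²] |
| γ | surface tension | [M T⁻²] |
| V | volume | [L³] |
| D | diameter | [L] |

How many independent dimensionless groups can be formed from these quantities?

2

There are 6 variables and 5 base dimensions (M, L, T, Θ, N).
The dimension matrix has rank 4 (less than 5: the dimension vectors are linearly dependent).
Independent dimensionless groups: 6 − 4 = 2.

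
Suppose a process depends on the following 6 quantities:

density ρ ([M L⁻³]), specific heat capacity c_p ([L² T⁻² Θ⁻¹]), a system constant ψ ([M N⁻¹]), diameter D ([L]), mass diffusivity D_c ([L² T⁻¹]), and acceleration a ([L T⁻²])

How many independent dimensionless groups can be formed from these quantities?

There are 6 variables and 5 base dimensions (M, L, T, Θ, N).
The dimension matrix has rank 5.
Independent dimensionless groups: 6 − 5 = 1.

1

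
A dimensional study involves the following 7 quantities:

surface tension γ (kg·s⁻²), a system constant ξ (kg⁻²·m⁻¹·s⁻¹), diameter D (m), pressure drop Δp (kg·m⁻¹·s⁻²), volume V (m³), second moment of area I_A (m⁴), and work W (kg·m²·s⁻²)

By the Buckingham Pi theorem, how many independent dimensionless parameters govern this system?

There are 7 variables and 3 base dimensions (M, L, T).
The dimension matrix has rank 3.
Independent dimensionless groups: 7 − 3 = 4.

4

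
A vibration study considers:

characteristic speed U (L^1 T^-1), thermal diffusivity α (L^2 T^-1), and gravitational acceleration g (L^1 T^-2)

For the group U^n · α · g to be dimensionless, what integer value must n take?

-3

Balance the L exponent: (1)·n from U, plus (2) + (1) = 3 from the rest, must sum to zero.
n + 3 = 0, so n = -3.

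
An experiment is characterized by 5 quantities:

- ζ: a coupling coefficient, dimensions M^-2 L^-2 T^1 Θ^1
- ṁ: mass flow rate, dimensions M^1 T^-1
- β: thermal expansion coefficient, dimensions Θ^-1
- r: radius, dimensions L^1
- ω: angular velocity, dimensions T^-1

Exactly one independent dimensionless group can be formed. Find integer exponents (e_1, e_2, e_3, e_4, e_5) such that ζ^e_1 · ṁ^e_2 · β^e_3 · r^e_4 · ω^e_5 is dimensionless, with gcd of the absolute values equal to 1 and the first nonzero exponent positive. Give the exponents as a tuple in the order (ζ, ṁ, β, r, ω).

M: e_1·(-2) + e_2·(1) + e_3·(0) + e_4·(0) + e_5·(0) = 0
L: e_1·(-2) + e_2·(0) + e_3·(0) + e_4·(1) + e_5·(0) = 0
T: e_1·(1) + e_2·(-1) + e_3·(0) + e_4·(0) + e_5·(-1) = 0
Θ: e_1·(1) + e_2·(0) + e_3·(-1) + e_4·(0) + e_5·(0) = 0
Solving this homogeneous linear system for the smallest-integer solution (first nonzero entry positive) gives (1, 2, 1, 2, -1).

(1, 2, 1, 2, -1)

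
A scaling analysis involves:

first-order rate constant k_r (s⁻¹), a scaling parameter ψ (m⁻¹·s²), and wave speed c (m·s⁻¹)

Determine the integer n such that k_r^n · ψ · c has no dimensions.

1

Balance the T exponent: (-1)·n from k_r, plus (2) + (-1) = 1 from the rest, must sum to zero.
−n + 1 = 0, so n = 1.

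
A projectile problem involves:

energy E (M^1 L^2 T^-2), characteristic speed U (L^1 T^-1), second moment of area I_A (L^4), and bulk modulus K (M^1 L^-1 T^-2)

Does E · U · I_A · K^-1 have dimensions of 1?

Sum the exponent of each base dimension across the product:
  M: [E]_M + [U]_M + [I_A]_M − [K]_M = (1) + (0) + (0) − (1) = 0
  L: [E]_L + [U]_L + [I_A]_L − [K]_L = (2) + (1) + (4) − (-1) = 8
  T: [E]_T + [U]_T + [I_A]_T − [K]_T = (-2) + (-1) + (0) − (-2) = -1
Net dimensions [L⁸ T⁻¹] ≠ [1] — not dimensionless.

no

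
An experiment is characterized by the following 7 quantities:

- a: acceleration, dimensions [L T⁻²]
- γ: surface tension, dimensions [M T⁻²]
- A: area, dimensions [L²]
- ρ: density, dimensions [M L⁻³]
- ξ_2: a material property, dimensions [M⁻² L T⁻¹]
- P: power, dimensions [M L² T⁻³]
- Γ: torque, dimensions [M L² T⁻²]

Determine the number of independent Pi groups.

There are 7 variables and 3 base dimensions (M, L, T).
The dimension matrix has rank 3.
Independent dimensionless groups: 7 − 3 = 4.

4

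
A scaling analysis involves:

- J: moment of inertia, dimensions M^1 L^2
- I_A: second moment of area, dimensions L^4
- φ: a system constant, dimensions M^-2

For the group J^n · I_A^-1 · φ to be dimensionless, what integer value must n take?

Balance the M exponent: (1)·n from J, plus −(0) + (-2) = -2 from the rest, must sum to zero.
n − 2 = 0, so n = 2.

2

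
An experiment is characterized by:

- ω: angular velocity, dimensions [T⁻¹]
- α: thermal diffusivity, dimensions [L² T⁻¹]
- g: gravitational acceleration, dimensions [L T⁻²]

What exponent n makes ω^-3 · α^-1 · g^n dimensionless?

2

Balance the L exponent: (1)·n from g, plus −3·(0) − (2) = -2 from the rest, must sum to zero.
n − 2 = 0, so n = 2.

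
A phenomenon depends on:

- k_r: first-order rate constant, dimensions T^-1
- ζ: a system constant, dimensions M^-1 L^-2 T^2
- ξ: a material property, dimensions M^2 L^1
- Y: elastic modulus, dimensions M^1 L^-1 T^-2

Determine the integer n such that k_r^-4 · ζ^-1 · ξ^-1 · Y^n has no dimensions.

Balance the M exponent: (1)·n from Y, plus −4·(0) − (-1) − (2) = -1 from the rest, must sum to zero.
n − 1 = 0, so n = 1.

1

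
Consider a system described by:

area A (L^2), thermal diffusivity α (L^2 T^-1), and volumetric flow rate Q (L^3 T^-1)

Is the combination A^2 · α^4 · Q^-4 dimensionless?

yes

Sum the exponent of each base dimension across the product:
  M: 2·[A]_M + 4·[α]_M − 4·[Q]_M = 2·(0) + 4·(0) − 4·(0) = 0
  L: 2·[A]_L + 4·[α]_L − 4·[Q]_L = 2·(2) + 4·(2) − 4·(3) = 0
  T: 2·[A]_T + 4·[α]_T − 4·[Q]_T = 2·(0) + 4·(-1) − 4·(-1) = 0
  Θ: 2·[A]_Θ + 4·[α]_Θ − 4·[Q]_Θ = 2·(0) + 4·(0) − 4·(0) = 0
All base exponents vanish — dimensionless.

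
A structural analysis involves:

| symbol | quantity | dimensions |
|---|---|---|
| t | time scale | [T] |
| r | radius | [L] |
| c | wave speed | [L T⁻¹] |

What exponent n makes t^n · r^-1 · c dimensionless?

1

Balance the T exponent: (1)·n from t, plus −(0) + (-1) = -1 from the rest, must sum to zero.
n − 1 = 0, so n = 1.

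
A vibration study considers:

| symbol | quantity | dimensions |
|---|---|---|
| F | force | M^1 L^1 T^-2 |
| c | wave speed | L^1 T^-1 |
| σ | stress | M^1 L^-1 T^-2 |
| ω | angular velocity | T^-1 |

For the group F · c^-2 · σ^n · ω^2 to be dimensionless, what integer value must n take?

-1

Balance the M exponent: (1)·n from σ, plus (1) − 2·(0) + 2·(0) = 1 from the rest, must sum to zero.
n + 1 = 0, so n = -1.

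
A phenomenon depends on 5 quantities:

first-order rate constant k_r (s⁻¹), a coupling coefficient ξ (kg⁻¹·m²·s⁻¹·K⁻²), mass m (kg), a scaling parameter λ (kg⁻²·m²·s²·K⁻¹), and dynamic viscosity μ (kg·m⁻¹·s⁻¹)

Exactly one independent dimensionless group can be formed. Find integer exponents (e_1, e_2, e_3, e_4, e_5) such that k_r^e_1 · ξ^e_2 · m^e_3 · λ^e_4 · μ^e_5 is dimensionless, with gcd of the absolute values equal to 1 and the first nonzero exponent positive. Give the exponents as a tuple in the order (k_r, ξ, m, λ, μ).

M: e_1·(0) + e_2·(-1) + e_3·(1) + e_4·(-2) + e_5·(1) = 0
L: e_1·(0) + e_2·(2) + e_3·(0) + e_4·(2) + e_5·(-1) = 0
T: e_1·(-1) + e_2·(-1) + e_3·(0) + e_4·(2) + e_5·(-1) = 0
Θ: e_1·(0) + e_2·(-2) + e_3·(0) + e_4·(-1) + e_5·(0) = 0
Solving this homogeneous linear system for the smallest-integer solution (first nonzero entry positive) gives (3, -1, 1, 2, 2).

(3, -1, 1, 2, 2)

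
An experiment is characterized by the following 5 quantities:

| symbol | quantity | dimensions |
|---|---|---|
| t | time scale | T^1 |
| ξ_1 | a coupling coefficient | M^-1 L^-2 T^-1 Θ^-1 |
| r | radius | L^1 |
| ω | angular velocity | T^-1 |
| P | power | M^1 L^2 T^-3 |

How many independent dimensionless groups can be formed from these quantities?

There are 5 variables and 4 base dimensions (M, L, T, Θ).
The dimension matrix has rank 4.
Independent dimensionless groups: 5 − 4 = 1.

1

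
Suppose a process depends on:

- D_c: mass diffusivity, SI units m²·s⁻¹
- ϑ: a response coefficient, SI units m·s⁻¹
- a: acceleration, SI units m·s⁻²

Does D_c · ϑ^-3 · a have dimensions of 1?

Sum the exponent of each base dimension across the product:
  L: [D_c]_L − 3·[ϑ]_L + [a]_L = (2) − 3·(1) + (1) = 0
  T: [D_c]_T − 3·[ϑ]_T + [a]_T = (-1) − 3·(-1) + (-2) = 0
All base exponents vanish — dimensionless.

yes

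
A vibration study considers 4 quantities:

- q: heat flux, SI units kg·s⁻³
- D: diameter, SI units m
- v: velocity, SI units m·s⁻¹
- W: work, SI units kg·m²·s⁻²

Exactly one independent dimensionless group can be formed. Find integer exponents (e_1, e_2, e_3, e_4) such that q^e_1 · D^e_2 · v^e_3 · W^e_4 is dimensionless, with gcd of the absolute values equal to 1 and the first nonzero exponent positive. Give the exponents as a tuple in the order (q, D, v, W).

(1, 3, -1, -1)

M: e_1·(1) + e_2·(0) + e_3·(0) + e_4·(1) = 0
L: e_1·(0) + e_2·(1) + e_3·(1) + e_4·(2) = 0
T: e_1·(-3) + e_2·(0) + e_3·(-1) + e_4·(-2) = 0
Solving this homogeneous linear system for the smallest-integer solution (first nonzero entry positive) gives (1, 3, -1, -1).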